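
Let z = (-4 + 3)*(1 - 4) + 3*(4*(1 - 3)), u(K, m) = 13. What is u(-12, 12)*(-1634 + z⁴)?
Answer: 2507011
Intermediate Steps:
z = -21 (z = -1*(-3) + 3*(4*(-2)) = 3 + 3*(-8) = 3 - 24 = -21)
u(-12, 12)*(-1634 + z⁴) = 13*(-1634 + (-21)⁴) = 13*(-1634 + 194481) = 13*192847 = 2507011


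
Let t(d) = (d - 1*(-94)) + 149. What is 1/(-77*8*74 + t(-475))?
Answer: -1/45816 ≈ -2.1826e-5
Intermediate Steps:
t(d) = 243 + d (t(d) = (d + 94) + 149 = (94 + d) + 149 = 243 + d)
1/(-77*8*74 + t(-475)) = 1/(-77*8*74 + (243 - 475)) = 1/(-616*74 - 232) = 1/(-45584 - 232) = 1/(-45816) = -1/45816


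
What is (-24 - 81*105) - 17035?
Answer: -25564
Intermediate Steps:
(-24 - 81*105) - 17035 = (-24 - 8505) - 17035 = -8529 - 17035 = -25564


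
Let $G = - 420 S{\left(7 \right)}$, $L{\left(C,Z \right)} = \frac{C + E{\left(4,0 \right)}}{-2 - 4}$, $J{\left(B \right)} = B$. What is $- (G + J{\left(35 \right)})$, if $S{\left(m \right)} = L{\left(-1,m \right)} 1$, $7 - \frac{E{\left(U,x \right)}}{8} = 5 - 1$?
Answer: $-1645$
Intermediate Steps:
$E{\left(U,x \right)} = 24$ ($E{\left(U,x \right)} = 56 - 8 \left(5 - 1\right) = 56 - 32 = 24$)
$L{\left(C,Z \right)} = -4 - \frac{C}{6}$ ($L{\left(C,Z \right)} = \frac{C + 24}{-2 - 4} = \frac{24 + C}{-6} = \left(24 + C\right) \left(- \frac{1}{6}\right) = -4 - \frac{C}{6}$)
$S{\left(m \right)} = - \frac{23}{6}$ ($S{\left(m \right)} = \left(-4 - - \frac{1}{6}\right) 1 = \left(-4 + \frac{1}{6}\right) 1 = \left(- \frac{23}{6}\right) 1 = - \frac{23}{6}$)
$G = 1610$ ($G = \left(-420\right) \left(- \frac{23}{6}\right) = 1610$)
$- (G + J{\left(35 \right)}) = - (1610 + 35) = \left(-1\right) 1645 = -1645$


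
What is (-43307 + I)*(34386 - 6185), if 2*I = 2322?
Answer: -1188559346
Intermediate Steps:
I = 1161 (I = (1/2)*2322 = 1161)
(-43307 + I)*(34386 - 6185) = (-43307 + 1161)*(34386 - 6185) = -42146*28201 = -1188559346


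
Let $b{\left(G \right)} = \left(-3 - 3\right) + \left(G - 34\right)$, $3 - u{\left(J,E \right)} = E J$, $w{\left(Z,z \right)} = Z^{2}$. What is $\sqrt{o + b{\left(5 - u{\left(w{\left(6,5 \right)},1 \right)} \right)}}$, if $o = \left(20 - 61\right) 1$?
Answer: $i \sqrt{43} \approx 6.5574 i$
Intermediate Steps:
$u{\left(J,E \right)} = 3 - E J$
$b{\left(G \right)} = -40 + G$ ($b{\left(G \right)} = -6 + \left(G - 34\right) = -6 + \left(-34 + G\right) = -40 + G$)
$o = -41$ ($o = \left(-41\right) 1 = -41$)
$\sqrt{o + b{\left(5 - u{\left(w{\left(6,5 \right)},1 \right)} \right)}} = \sqrt{-41 - \left(38 - 1 \cdot 6^{2}\right)} = \sqrt{-41 - \left(38 - 1 \cdot 36\right)} = \sqrt{-41 + \left(-40 + \left(5 - \left(3 - 36\right)\right)\right)} = \sqrt{-41 + \left(-40 + \left(5 - -33\right)\right)} = \sqrt{-41 + \left(-40 + \left(5 + 33\right)\right)} = \sqrt{-41 + \left(-40 + 38\right)} = \sqrt{-41 - 2} = \sqrt{-43} = i \sqrt{43}$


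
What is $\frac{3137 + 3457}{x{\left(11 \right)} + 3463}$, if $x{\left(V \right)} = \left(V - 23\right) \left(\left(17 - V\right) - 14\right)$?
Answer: $\frac{6594}{3559} \approx 1.8528$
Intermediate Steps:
$x{\left(V \right)} = \left(-23 + V\right) \left(3 - V\right)$
$\frac{3137 + 3457}{x{\left(11 \right)} + 3463} = \frac{3137 + 3457}{\left(-69 - 11^{2} + 26 \cdot 11\right) + 3463} = \frac{6594}{\left(-69 - 121 + 286\right) + 3463} = \frac{6594}{96 + 3463} = \frac{6594}{3559}$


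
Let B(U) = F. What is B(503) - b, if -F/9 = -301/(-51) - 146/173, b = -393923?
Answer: 1158393662/2941 ≈ 3.9388e+5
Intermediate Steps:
F = -133881/2941 (F = -9*(-301/(-51) - 146/173) = -9*(-301*(-1/51) - 146*1/173) = -9*(301/51 - 146/173) = -9*44627/8823 = -133881/2941 ≈ -45.522)
B(U) = -133881/2941
B(503) - b = -133881/2941 - 1*(-393923) = -133881/2941 + 393923 = 1158393662/2941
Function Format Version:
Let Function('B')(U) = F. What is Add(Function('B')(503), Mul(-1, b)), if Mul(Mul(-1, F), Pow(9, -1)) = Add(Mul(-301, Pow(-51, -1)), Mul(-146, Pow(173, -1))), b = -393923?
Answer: Rational(1158393662, 2941) ≈ 3.9388e+5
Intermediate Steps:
F = Rational(-133881, 2941) (F = Mul(-9, Add(Mul(-301, Pow(-51, -1)), Mul(-146, Pow(173, -1)))) = Mul(-9, Add(Mul(-301, Rational(-1, 51)), Mul(-146, Rational(1, 173)))) = Mul(-9, Add(Rational(301, 51), Rational(-146, 173))) = Mul(-9, Rational(44627, 8823)) = Rational(-133881, 2941) ≈ -45.522)
Function('B')(U) = Rational(-133881, 2941)
Add(Function('B')(503), Mul(-1, b)) = Add(Rational(-133881, 2941), Mul(-1, -393923)) = Add(Rational(-133881, 2941), 393923) = Rational(1158393662, 2941)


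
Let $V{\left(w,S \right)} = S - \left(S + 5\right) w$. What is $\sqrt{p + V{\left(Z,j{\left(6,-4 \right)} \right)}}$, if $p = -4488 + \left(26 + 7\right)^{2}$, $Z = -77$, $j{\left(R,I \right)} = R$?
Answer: $i \sqrt{2546} \approx 50.458 i$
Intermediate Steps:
$V{\left(w,S \right)} = S - w \left(5 + S\right)$ ($V{\left(w,S \right)} = S - \left(5 + S\right) w = S - w \left(5 + S\right)$)
$p = -3399$ ($p = -4488 + 33^{2} = -4488 + 1089 = -3399$)
$\sqrt{p + V{\left(Z,j{\left(6,-4 \right)} \right)}} = \sqrt{-3399 - \left(-391 - 462\right)} = \sqrt{-3399 + \left(6 + 385 + 462\right)} = \sqrt{-3399 + 853} = \sqrt{-2546} = i \sqrt{2546}$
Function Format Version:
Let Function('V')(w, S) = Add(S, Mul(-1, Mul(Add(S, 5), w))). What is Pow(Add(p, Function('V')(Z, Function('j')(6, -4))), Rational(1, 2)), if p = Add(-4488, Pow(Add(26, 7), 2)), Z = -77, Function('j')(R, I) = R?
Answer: Mul(I, Pow(2546, Rational(1, 2))) ≈ Mul(50.458, I)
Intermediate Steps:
Function('V')(w, S) = Add(S, Mul(-1, w, Add(5, S))) (Function('V')(w, S) = Add(S, Mul(-1, Mul(Add(5, S), w))) = Add(S, Mul(-1, Mul(w, Add(5, S)))) = Add(S, Mul(-1, w, Add(5, S))))
p = -3399 (p = Add(-4488, Pow(33, 2)) = Add(-4488, 1089) = -3399)
Pow(Add(p, Function('V')(Z, Function('j')(6, -4))), Rational(1, 2)) = Pow(Add(-3399, Add(6, Mul(-5, -77), Mul(-1, 6, -77))), Rational(1, 2)) = Pow(Add(-3399, Add(6, 385, 462)), Rational(1, 2)) = Pow(Add(-3399, 853), Rational(1, 2)) = Pow(-2546, Rational(1, 2)) = Mul(I, Pow(2546, Rational(1, 2)))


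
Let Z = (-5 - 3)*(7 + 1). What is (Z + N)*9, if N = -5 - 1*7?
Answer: -684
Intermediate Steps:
Z = -64 (Z = -8*8 = -64)
N = -12 (N = -5 - 7 = -12)
(Z + N)*9 = (-64 - 12)*9 = -76*9 = -684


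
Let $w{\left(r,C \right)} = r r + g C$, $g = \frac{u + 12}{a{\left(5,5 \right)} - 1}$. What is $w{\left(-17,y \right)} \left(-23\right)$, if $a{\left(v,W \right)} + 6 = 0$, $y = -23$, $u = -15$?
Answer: $- \frac{44942}{7} \approx -6420.3$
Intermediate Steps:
$a{\left(v,W \right)} = -6$ ($a{\left(v,W \right)} = -6 + 0 = -6$)
$g = \frac{3}{7}$ ($g = \frac{-15 + 12}{-6 - 1} = - \frac{3}{-7} = \left(-3\right) \left(- \frac{1}{7}\right) = \frac{3}{7} \approx 0.42857$)
$w{\left(r,C \right)} = r^{2} + \frac{3 C}{7}$ ($w{\left(r,C \right)} = r r + \frac{3 C}{7} = r^{2} + \frac{3 C}{7}$)
$w{\left(-17,y \right)} \left(-23\right) = \left(\left(-17\right)^{2} + \frac{3}{7} \left(-23\right)\right) \left(-23\right) = \left(289 - \frac{69}{7}\right) \left(-23\right) = \frac{1954}{7} \left(-23\right) = - \frac{44942}{7}$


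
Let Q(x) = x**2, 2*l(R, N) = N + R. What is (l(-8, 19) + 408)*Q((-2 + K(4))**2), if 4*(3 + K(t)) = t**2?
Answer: 827/2 ≈ 413.50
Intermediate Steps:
l(R, N) = N/2 + R/2 (l(R, N) = (N + R)/2 = N/2 + R/2)
K(t) = -3 + t**2/4
(l(-8, 19) + 408)*Q((-2 + K(4))**2) = (((1/2)*19 + (1/2)*(-8)) + 408)*((-2 + (-3 + (1/4)*4**2))**2)**2 = ((19/2 - 4) + 408)*((-2 + (-3 + (1/4)*16))**2)**2 = (11/2 + 408)*((-2 + (-3 + 4))**2)**2 = 827*((-2 + 1)**2)**2/2 = 827*((-1)**2)**2/2 = (827/2)*1**2 = (827/2)*1 = 827/2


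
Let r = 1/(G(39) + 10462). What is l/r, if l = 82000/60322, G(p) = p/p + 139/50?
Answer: 429096980/30161 ≈ 14227.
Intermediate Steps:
G(p) = 189/50 (G(p) = 1 + 139*(1/50) = 1 + 139/50 = 189/50)
l = 41000/30161 (l = 82000*(1/60322) = 41000/30161 ≈ 1.3594)
r = 50/523289 (r = 1/(189/50 + 10462) = 1/(523289/50) = 50/523289 ≈ 9.5550e-5)
l/r = 41000/(30161*(50/523289)) = (41000/30161)*(523289/50) = 429096980/30161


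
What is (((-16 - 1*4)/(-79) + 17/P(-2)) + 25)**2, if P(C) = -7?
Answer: 159314884/305809 ≈ 520.96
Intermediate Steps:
(((-16 - 1*4)/(-79) + 17/P(-2)) + 25)**2 = (((-16 - 1*4)/(-79) + 17/(-7)) + 25)**2 = (((-16 - 4)*(-1/79) + 17*(-1/7)) + 25)**2 = ((-20*(-1/79) - 17/7) + 25)**2 = ((20/79 - 17/7) + 25)**2 = (-1203/553 + 25)**2 = (12622/553)**2 = 159314884/305809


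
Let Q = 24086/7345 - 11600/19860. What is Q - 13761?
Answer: -100347365887/7293585 ≈ -13758.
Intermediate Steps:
Q = 19657298/7293585 (Q = 24086*(1/7345) - 11600*1/19860 = 24086/7345 - 580/993 = 19657298/7293585 ≈ 2.6951)
Q - 13761 = 19657298/7293585 - 13761 = -100347365887/7293585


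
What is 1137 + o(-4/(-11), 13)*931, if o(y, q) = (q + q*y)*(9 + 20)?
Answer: 5277312/11 ≈ 4.7976e+5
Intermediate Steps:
o(y, q) = 29*q + 29*q*y (o(y, q) = (q + q*y)*29 = 29*q + 29*q*y)
1137 + o(-4/(-11), 13)*931 = 1137 + (29*13*(1 - 4/(-11)))*931 = 1137 + (29*13*(1 - 4*(-1/11)))*931 = 1137 + (29*13*(1 + 4/11))*931 = 1137 + (29*13*(15/11))*931 = 1137 + (5655/11)*931 = 1137 + 5264805/11 = 5277312/11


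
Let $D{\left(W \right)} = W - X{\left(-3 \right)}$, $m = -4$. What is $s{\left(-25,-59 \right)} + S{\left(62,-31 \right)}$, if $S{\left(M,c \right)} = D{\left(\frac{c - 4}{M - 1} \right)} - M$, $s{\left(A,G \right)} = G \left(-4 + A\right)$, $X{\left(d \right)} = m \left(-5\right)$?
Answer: $\frac{99334}{61} \approx 1628.4$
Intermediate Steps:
$X{\left(d \right)} = 20$ ($X{\left(d \right)} = \left(-4\right) \left(-5\right) = 20$)
$D{\left(W \right)} = -20 + W$ ($D{\left(W \right)} = W - 20 = -20 + W$)
$S{\left(M,c \right)} = -20 - M + \frac{-4 + c}{-1 + M}$ ($S{\left(M,c \right)} = \left(-20 + \frac{c - 4}{M - 1}\right) - M = \left(-20 + \frac{-4 + c}{-1 + M}\right) - M = -20 - M + \frac{-4 + c}{-1 + M}$)
$s{\left(-25,-59 \right)} + S{\left(62,-31 \right)} = - 59 \left(-4 - 25\right) + \frac{16 - 31 - 62^{2} - 1178}{-1 + 62} = \left(-59\right) \left(-29\right) + \frac{16 - 31 - 3844 - 1178}{61} = 1711 + \frac{16 - 31 - 3844 - 1178}{61} = 1711 + \frac{1}{61} \left(-5037\right) = 1711 - \frac{5037}{61} = \frac{99334}{61}$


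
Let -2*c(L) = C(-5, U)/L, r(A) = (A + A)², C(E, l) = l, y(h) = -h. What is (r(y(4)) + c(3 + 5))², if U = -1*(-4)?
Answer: 65025/16 ≈ 4064.1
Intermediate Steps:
U = 4
r(A) = 4*A² (r(A) = (2*A)² = 4*A²)
c(L) = -2/L
(r(y(4)) + c(3 + 5))² = (4*(-1*4)² - 2/(3 + 5))² = (4*(-4)² - 2/8)² = (4*16 - 2*⅛)² = (64 - ¼)² = (255/4)² = 65025/16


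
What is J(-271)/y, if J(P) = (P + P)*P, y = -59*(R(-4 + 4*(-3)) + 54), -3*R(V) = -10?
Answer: -220323/5074 ≈ -43.422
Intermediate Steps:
R(V) = 10/3 (R(V) = -1/3*(-10) = 10/3)
y = -10148/3 (y = -59*(10/3 + 54) = -59*172/3 = -10148/3 ≈ -3382.7)
J(P) = 2*P**2 (J(P) = (2*P)*P = 2*P**2)
J(-271)/y = (2*(-271)**2)/(-10148/3) = (2*73441)*(-3/10148) = 146882*(-3/10148) = -220323/5074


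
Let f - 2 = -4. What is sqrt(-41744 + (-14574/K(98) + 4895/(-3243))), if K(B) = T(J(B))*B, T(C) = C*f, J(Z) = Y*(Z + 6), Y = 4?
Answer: 5*I*sqrt(9307318003402965)/2360904 ≈ 204.32*I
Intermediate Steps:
f = -2 (f = 2 - 4 = -2)
J(Z) = 24 + 4*Z (J(Z) = 4*(Z + 6) = 4*(6 + Z) = 24 + 4*Z)
T(C) = -2*C (T(C) = C*(-2) = -2*C)
K(B) = B*(-48 - 8*B) (K(B) = (-2*(24 + 4*B))*B = (-48 - 8*B)*B = B*(-48 - 8*B))
sqrt(-41744 + (-14574/K(98) + 4895/(-3243))) = sqrt(-41744 + (-14574*1/(784*(-6 - 1*98)) + 4895/(-3243))) = sqrt(-41744 + (-14574*1/(784*(-6 - 98)) + 4895*(-1/3243))) = sqrt(-41744 + (-14574/(8*98*(-104)) - 4895/3243)) = sqrt(-41744 + (-14574/(-81536) - 4895/3243)) = sqrt(-41744 + (-14574*(-1/81536) - 4895/3243)) = sqrt(-41744 + (1041/5824 - 4895/3243)) = sqrt(-41744 - 25132517/18887232) = sqrt(-788453745125/18887232) = 5*I*sqrt(9307318003402965)/2360904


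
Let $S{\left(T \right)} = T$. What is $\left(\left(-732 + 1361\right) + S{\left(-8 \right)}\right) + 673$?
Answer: $1294$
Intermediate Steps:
$\left(\left(-732 + 1361\right) + S{\left(-8 \right)}\right) + 673 = \left(\left(-732 + 1361\right) - 8\right) + 673 = \left(629 - 8\right) + 673 = 621 + 673 = 1294$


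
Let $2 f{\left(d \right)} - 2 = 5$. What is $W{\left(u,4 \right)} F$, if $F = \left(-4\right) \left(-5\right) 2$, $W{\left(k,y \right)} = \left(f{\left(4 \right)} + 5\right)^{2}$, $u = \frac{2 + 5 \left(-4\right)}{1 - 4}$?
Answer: $2890$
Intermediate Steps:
$f{\left(d \right)} = \frac{7}{2}$ ($f{\left(d \right)} = 1 + \frac{1}{2} \cdot 5 = 1 + \frac{5}{2} = \frac{7}{2}$)
$u = 6$ ($u = \frac{2 - 20}{-3} = \left(-18\right) \left(- \frac{1}{3}\right) = 6$)
$W{\left(k,y \right)} = \frac{289}{4}$ ($W{\left(k,y \right)} = \left(\frac{7}{2} + 5\right)^{2} = \left(\frac{17}{2}\right)^{2} = \frac{289}{4}$)
$F = 40$ ($F = 20 \cdot 2 = 40$)
$W{\left(u,4 \right)} F = \frac{289}{4} \cdot 40 = 2890$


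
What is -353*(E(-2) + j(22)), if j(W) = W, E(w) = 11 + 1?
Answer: -12002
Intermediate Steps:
E(w) = 12
-353*(E(-2) + j(22)) = -353*(12 + 22) = -353*34 = -12002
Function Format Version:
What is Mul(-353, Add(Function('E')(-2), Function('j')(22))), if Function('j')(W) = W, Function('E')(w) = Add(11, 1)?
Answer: -12002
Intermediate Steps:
Function('E')(w) = 12
Mul(-353, Add(Function('E')(-2), Function('j')(22))) = Mul(-353, Add(12, 22)) = Mul(-353, 34) = -12002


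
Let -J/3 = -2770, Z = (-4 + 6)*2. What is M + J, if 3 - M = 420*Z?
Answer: 6633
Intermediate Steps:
Z = 4 (Z = 2*2 = 4)
J = 8310 (J = -3*(-2770) = 8310)
M = -1677 (M = 3 - 420*4 = 3 - 1*1680 = 3 - 1680 = -1677)
M + J = -1677 + 8310 = 6633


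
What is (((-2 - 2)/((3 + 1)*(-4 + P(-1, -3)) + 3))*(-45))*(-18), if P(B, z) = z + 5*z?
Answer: 648/17 ≈ 38.118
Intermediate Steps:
P(B, z) = 6*z
(((-2 - 2)/((3 + 1)*(-4 + P(-1, -3)) + 3))*(-45))*(-18) = (((-2 - 2)/((3 + 1)*(-4 + 6*(-3)) + 3))*(-45))*(-18) = (-4/(4*(-4 - 18) + 3)*(-45))*(-18) = (-4/(4*(-22) + 3)*(-45))*(-18) = (-4/(-88 + 3)*(-45))*(-18) = (-4/(-85)*(-45))*(-18) = (-4*(-1/85)*(-45))*(-18) = ((4/85)*(-45))*(-18) = -36/17*(-18) = 648/17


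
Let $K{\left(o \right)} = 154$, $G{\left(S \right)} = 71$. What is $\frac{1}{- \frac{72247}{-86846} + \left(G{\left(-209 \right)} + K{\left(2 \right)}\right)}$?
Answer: $\frac{86846}{19612597} \approx 0.0044281$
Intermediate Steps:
$\frac{1}{- \frac{72247}{-86846} + \left(G{\left(-209 \right)} + K{\left(2 \right)}\right)} = \frac{1}{- \frac{72247}{-86846} + \left(71 + 154\right)} = \frac{1}{\left(-72247\right) \left(- \frac{1}{86846}\right) + 225} = \frac{1}{\frac{72247}{86846} + 225} = \frac{1}{\frac{19612597}{86846}} = \frac{86846}{19612597}$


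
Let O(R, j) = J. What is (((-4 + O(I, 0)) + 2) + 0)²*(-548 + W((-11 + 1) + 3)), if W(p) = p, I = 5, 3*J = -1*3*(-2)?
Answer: 0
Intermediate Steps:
J = 2 (J = (-1*3*(-2))/3 = (-3*(-2))/3 = (⅓)*6 = 2)
O(R, j) = 2
(((-4 + O(I, 0)) + 2) + 0)²*(-548 + W((-11 + 1) + 3)) = (((-4 + 2) + 2) + 0)²*(-548 + ((-11 + 1) + 3)) = ((-2 + 2) + 0)²*(-548 + (-10 + 3)) = (0 + 0)²*(-548 - 7) = 0²*(-555) = 0*(-555) = 0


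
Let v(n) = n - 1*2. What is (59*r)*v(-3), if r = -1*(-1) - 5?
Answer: 1180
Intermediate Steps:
v(n) = -2 + n (v(n) = n - 2 = -2 + n)
r = -4 (r = 1 - 5 = -4)
(59*r)*v(-3) = (59*(-4))*(-2 - 3) = -236*(-5) = 1180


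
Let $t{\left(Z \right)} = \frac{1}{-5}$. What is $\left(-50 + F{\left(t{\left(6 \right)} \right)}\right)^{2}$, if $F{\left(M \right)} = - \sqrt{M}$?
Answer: $\frac{\left(250 + i \sqrt{5}\right)^{2}}{25} \approx 2499.8 + 44.721 i$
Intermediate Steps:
$t{\left(Z \right)} = - \frac{1}{5}$
$\left(-50 + F{\left(t{\left(6 \right)} \right)}\right)^{2} = \left(-50 - \sqrt{- \frac{1}{5}}\right)^{2} = \left(-50 - \frac{i \sqrt{5}}{5}\right)^{2}$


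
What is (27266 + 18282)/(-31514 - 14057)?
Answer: -45548/45571 ≈ -0.99950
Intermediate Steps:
(27266 + 18282)/(-31514 - 14057) = 45548/(-45571) = 45548*(-1/45571) = -45548/45571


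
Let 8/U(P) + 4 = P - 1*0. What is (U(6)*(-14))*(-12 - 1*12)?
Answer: 1344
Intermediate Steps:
U(P) = 8/(-4 + P) (U(P) = 8/(-4 + (P - 1*0)) = 8/(-4 + (P + 0)) = 8/(-4 + P))
(U(6)*(-14))*(-12 - 1*12) = ((8/(-4 + 6))*(-14))*(-12 - 1*12) = ((8/2)*(-14))*(-12 - 12) = ((8*(½))*(-14))*(-24) = (4*(-14))*(-24) = -56*(-24) = 1344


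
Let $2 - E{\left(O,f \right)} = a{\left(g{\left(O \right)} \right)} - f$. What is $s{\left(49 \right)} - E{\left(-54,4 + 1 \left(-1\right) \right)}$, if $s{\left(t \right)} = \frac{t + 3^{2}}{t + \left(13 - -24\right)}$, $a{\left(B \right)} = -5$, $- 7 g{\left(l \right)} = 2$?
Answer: $- \frac{401}{43} \approx -9.3256$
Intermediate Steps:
$g{\left(l \right)} = - \frac{2}{7}$ ($g{\left(l \right)} = \left(- \frac{1}{7}\right) 2 = - \frac{2}{7}$)
$E{\left(O,f \right)} = 7 + f$ ($E{\left(O,f \right)} = 2 - \left(-5 - f\right) = 2 + \left(5 + f\right) = 7 + f$)
$s{\left(t \right)} = \frac{9 + t}{37 + t}$ ($s{\left(t \right)} = \frac{t + 9}{t + \left(13 + 24\right)} = \frac{9 + t}{t + 37} = \frac{9 + t}{37 + t}$)
$s{\left(49 \right)} - E{\left(-54,4 + 1 \left(-1\right) \right)} = \frac{9 + 49}{37 + 49} - \left(7 + \left(4 + 1 \left(-1\right)\right)\right) = \frac{1}{86} \cdot 58 - \left(7 + \left(4 - 1\right)\right) = \frac{1}{86} \cdot 58 - \left(7 + 3\right) = \frac{29}{43} - 10 = - \frac{401}{43}$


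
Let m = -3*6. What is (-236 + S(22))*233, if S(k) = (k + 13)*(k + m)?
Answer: -22368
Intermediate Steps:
m = -18
S(k) = (-18 + k)*(13 + k) (S(k) = (k + 13)*(k - 18) = (13 + k)*(-18 + k) = (-18 + k)*(13 + k))
(-236 + S(22))*233 = (-236 + (-234 + 22² - 5*22))*233 = (-236 + (-234 + 484 - 110))*233 = (-236 + 140)*233 = -96*233 = -22368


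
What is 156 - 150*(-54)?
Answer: 8256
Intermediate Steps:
156 - 150*(-54) = 156 + 8100 = 8256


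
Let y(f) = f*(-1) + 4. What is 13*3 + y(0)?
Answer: 43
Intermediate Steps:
y(f) = 4 - f (y(f) = -f + 4 = 4 - f)
13*3 + y(0) = 13*3 + (4 - 1*0) = 39 + (4 + 0) = 39 + 4 = 43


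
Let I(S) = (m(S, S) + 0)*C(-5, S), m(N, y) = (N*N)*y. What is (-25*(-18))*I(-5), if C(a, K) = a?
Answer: 281250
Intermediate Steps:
m(N, y) = y*N**2 (m(N, y) = N**2*y = y*N**2)
I(S) = -5*S**3 (I(S) = (S*S**2 + 0)*(-5) = (S**3 + 0)*(-5) = S**3*(-5) = -5*S**3)
(-25*(-18))*I(-5) = (-25*(-18))*(-5*(-5)**3) = 450*(-5*(-125)) = 450*625 = 281250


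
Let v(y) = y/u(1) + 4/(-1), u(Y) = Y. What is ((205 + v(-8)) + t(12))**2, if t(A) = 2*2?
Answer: 38809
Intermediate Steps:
t(A) = 4
v(y) = -4 + y (v(y) = y/1 + 4/(-1) = y*1 + 4*(-1) = y - 4 = -4 + y)
((205 + v(-8)) + t(12))**2 = ((205 + (-4 - 8)) + 4)**2 = ((205 - 12) + 4)**2 = (193 + 4)**2 = 197**2 = 38809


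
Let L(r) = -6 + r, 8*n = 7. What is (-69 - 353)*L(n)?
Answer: 8651/4 ≈ 2162.8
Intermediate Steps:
n = 7/8 (n = (⅛)*7 = 7/8 ≈ 0.87500)
(-69 - 353)*L(n) = (-69 - 353)*(-6 + 7/8) = -422*(-41/8) = 8651/4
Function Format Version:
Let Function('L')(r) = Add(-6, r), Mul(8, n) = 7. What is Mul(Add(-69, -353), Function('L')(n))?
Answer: Rational(8651, 4) ≈ 2162.8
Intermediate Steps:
n = Rational(7, 8) (n = Mul(Rational(1, 8), 7) = Rational(7, 8) ≈ 0.87500)
Mul(Add(-69, -353), Function('L')(n)) = Mul(Add(-69, -353), Add(-6, Rational(7, 8))) = Mul(-422, Rational(-41, 8)) = Rational(8651, 4)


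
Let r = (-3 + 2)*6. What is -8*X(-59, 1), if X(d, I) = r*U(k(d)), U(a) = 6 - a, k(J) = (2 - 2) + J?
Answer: 3120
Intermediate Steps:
k(J) = J (k(J) = 0 + J = J)
r = -6 (r = -1*6 = -6)
X(d, I) = -36 + 6*d (X(d, I) = -6*(6 - d) = -36 + 6*d)
-8*X(-59, 1) = -8*(-36 + 6*(-59)) = -8*(-36 - 354) = -8*(-390) = 3120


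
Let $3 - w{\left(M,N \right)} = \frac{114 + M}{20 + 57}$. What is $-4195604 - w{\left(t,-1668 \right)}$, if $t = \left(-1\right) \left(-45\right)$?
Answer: $- \frac{323061580}{77} \approx -4.1956 \cdot 10^{6}$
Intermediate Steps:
$t = 45$
$w{\left(M,N \right)} = \frac{117}{77} - \frac{M}{77}$ ($w{\left(M,N \right)} = 3 - \frac{114 + M}{20 + 57} = 3 - \frac{114 + M}{77} = 3 - \left(114 + M\right) \frac{1}{77} = 3 - \left(\frac{114}{77} + \frac{M}{77}\right) = \frac{117}{77} - \frac{M}{77}$)
$-4195604 - w{\left(t,-1668 \right)} = -4195604 - \left(\frac{117}{77} - \frac{45}{77}\right) = -4195604 - \frac{72}{77} = - \frac{323061580}{77}$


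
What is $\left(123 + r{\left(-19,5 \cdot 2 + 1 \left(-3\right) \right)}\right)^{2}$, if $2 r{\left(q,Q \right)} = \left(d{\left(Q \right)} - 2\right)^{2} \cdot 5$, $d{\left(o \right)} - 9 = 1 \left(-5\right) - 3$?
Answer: $\frac{63001}{4} \approx 15750.0$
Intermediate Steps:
$d{\left(o \right)} = 1$ ($d{\left(o \right)} = 9 + \left(1 \left(-5\right) - 3\right) = 9 - 8 = 1$)
$r{\left(q,Q \right)} = \frac{5}{2}$ ($r{\left(q,Q \right)} = \frac{\left(1 - 2\right)^{2} \cdot 5}{2} = \frac{\left(-1\right)^{2} \cdot 5}{2} = \frac{1 \cdot 5}{2} = \frac{1}{2} \cdot 5 = \frac{5}{2}$)
$\left(123 + r{\left(-19,5 \cdot 2 + 1 \left(-3\right) \right)}\right)^{2} = \left(123 + \frac{5}{2}\right)^{2} = \left(\frac{251}{2}\right)^{2} = \frac{63001}{4}$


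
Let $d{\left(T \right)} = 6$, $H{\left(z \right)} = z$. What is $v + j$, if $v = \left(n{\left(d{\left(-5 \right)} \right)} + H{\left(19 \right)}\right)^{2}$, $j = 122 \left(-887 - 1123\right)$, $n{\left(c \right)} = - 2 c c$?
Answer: $-242411$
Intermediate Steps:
$n{\left(c \right)} = - 2 c^{2}$
$j = -245220$ ($j = 122 \left(-887 - 1123\right) = 122 \left(-2010\right) = -245220$)
$v = 2809$ ($v = \left(- 2 \cdot 6^{2} + 19\right)^{2} = \left(\left(-2\right) 36 + 19\right)^{2} = \left(-72 + 19\right)^{2} = \left(-53\right)^{2} = 2809$)
$v + j = 2809 - 245220 = -242411$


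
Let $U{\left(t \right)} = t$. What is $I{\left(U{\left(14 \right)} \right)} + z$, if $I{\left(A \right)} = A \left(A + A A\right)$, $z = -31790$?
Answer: $-28850$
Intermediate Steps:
$I{\left(A \right)} = A \left(A + A^{2}\right)$
$I{\left(U{\left(14 \right)} \right)} + z = 14^{2} \left(1 + 14\right) - 31790 = 196 \cdot 15 - 31790 = 2940 - 31790 = -28850$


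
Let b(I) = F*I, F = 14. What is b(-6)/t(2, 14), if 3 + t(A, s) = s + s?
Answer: -84/25 ≈ -3.3600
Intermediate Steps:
b(I) = 14*I
t(A, s) = -3 + 2*s (t(A, s) = -3 + (s + s) = -3 + 2*s)
b(-6)/t(2, 14) = (14*(-6))/(-3 + 2*14) = -84/(-3 + 28) = -84/25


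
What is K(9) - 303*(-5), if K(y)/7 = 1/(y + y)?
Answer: 27277/18 ≈ 1515.4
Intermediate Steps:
K(y) = 7/(2*y) (K(y) = 7/(y + y) = 7/((2*y)) = 7*(1/(2*y)) = 7/(2*y))
K(9) - 303*(-5) = (7/2)/9 - 303*(-5) = (7/2)*(1/9) + 1515 = 7/18 + 1515 = 27277/18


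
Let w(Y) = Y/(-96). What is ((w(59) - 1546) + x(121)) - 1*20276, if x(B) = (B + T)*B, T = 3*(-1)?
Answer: -724283/96 ≈ -7544.6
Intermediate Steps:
T = -3
w(Y) = -Y/96 (w(Y) = Y*(-1/96) = -Y/96)
x(B) = B*(-3 + B) (x(B) = (B - 3)*B = (-3 + B)*B = B*(-3 + B))
((w(59) - 1546) + x(121)) - 1*20276 = ((-1/96*59 - 1546) + 121*(-3 + 121)) - 1*20276 = ((-59/96 - 1546) + 121*118) - 20276 = (-148475/96 + 14278) - 20276 = 1222213/96 - 20276 = -724283/96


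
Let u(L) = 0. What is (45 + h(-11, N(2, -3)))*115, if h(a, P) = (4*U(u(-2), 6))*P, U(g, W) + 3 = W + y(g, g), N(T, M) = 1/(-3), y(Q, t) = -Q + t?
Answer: 4715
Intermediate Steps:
y(Q, t) = t - Q
N(T, M) = -⅓
U(g, W) = -3 + W (U(g, W) = -3 + (W + (g - g)) = -3 + (W + 0) = -3 + W)
h(a, P) = 12*P (h(a, P) = (4*(-3 + 6))*P = (4*3)*P = 12*P)
(45 + h(-11, N(2, -3)))*115 = (45 + 12*(-⅓))*115 = (45 - 4)*115 = 41*115 = 4715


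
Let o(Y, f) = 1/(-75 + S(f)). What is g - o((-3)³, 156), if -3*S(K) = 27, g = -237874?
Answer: -19981415/84 ≈ -2.3787e+5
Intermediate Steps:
S(K) = -9 (S(K) = -⅓*27 = -9)
o(Y, f) = -1/84 (o(Y, f) = 1/(-75 - 9) = 1/(-84) = -1/84)
g - o((-3)³, 156) = -237874 - 1*(-1/84) = -237874 + 1/84 = -19981415/84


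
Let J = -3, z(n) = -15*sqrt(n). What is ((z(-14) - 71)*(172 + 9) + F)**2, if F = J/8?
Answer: 3965484121/64 + 279131865*I*sqrt(14)/4 ≈ 6.1961e+7 + 2.611e+8*I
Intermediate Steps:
F = -3/8 ≈ -0.37500
((z(-14) - 71)*(172 + 9) + F)**2 = ((-15*I*sqrt(14) - 71)*(172 + 9) - 3/8)**2 = ((-15*I*sqrt(14) - 71)*181 - 3/8)**2 = ((-71 - 15*I*sqrt(14))*181 - 3/8)**2 = ((-12851 - 2715*I*sqrt(14)) - 3/8)**2 = (-102811/8 - 2715*I*sqrt(14))**2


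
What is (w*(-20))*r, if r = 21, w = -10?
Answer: 4200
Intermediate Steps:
(w*(-20))*r = -10*(-20)*21 = 200*21 = 4200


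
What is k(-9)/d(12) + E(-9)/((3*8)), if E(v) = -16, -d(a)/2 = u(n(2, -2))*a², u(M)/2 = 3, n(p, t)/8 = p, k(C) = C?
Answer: -127/192 ≈ -0.66146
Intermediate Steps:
n(p, t) = 8*p
u(M) = 6 (u(M) = 2*3 = 6)
d(a) = -12*a²
k(-9)/d(12) + E(-9)/((3*8)) = -9/((-12*12²)) - 16/(3*8) = -9/((-12*144)) - 16/24 = -9/(-1728) - 16*1/24 = -9*(-1/1728) - ⅔ = 1/192 - ⅔ = -127/192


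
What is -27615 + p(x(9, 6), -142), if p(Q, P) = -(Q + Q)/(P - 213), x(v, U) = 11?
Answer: -9803303/355 ≈ -27615.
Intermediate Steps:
p(Q, P) = -2*Q/(-213 + P)
-27615 + p(x(9, 6), -142) = -27615 - 2*11/(-213 - 142) = -27615 - 2*11/(-355) = -27615 - 2*11*(-1/355) = -27615 + 22/355 = -9803303/355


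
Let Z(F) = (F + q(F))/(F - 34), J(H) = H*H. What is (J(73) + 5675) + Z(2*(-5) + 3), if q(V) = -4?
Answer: 451175/41 ≈ 11004.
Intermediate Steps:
J(H) = H**2
Z(F) = (-4 + F)/(-34 + F) (Z(F) = (F - 4)/(F - 34) = (-4 + F)/(-34 + F))
(J(73) + 5675) + Z(2*(-5) + 3) = (73**2 + 5675) + (-4 + (2*(-5) + 3))/(-34 + (2*(-5) + 3)) = (5329 + 5675) + (-4 + (-10 + 3))/(-34 + (-10 + 3)) = 11004 + (-4 - 7)/(-34 - 7) = 11004 - 11/(-41) = 11004 - 1/41*(-11) = 11004 + 11/41 = 451175/41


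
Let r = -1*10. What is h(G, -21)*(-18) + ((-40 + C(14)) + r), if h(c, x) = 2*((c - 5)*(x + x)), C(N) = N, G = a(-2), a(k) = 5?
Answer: -36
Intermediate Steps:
G = 5
r = -10
h(c, x) = 4*x*(-5 + c) (h(c, x) = 2*((-5 + c)*(2*x)) = 2*(2*x*(-5 + c)) = 4*x*(-5 + c))
h(G, -21)*(-18) + ((-40 + C(14)) + r) = (4*(-21)*(-5 + 5))*(-18) + ((-40 + 14) - 10) = (4*(-21)*0)*(-18) + (-26 - 10) = 0*(-18) - 36 = 0 - 36 = -36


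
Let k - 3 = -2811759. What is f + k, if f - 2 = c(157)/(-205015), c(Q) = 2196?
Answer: -576451748506/205015 ≈ -2.8118e+6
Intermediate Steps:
k = -2811756 (k = 3 - 2811759 = -2811756)
f = 407834/205015 (f = 2 + 2196/(-205015) = 2 + 2196*(-1/205015) = 2 - 2196/205015 = 407834/205015 ≈ 1.9893)
f + k = 407834/205015 - 2811756 = -576451748506/205015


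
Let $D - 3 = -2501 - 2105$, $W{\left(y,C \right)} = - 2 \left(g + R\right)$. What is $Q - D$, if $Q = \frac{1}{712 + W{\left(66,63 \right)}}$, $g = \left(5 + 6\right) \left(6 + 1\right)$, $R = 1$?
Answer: $\frac{2559269}{556} \approx 4603.0$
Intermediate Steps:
$g = 77$ ($g = 11 \cdot 7 = 77$)
$W{\left(y,C \right)} = -156$ ($W{\left(y,C \right)} = - 2 \left(77 + 1\right) = \left(-2\right) 78 = -156$)
$Q = \frac{1}{556}$ ($Q = \frac{1}{712 - 156} = \frac{1}{556} \approx 0.0017986$)
$D = -4603$ ($D = 3 - 4606 = -4603$)
$Q - D = \frac{1}{556} - -4603 = \frac{1}{556} + 4603 = \frac{2559269}{556}$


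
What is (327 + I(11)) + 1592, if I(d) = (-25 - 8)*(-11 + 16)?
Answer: 1754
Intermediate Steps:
I(d) = -165 (I(d) = -33*5 = -165)
(327 + I(11)) + 1592 = (327 - 165) + 1592 = 162 + 1592 = 1754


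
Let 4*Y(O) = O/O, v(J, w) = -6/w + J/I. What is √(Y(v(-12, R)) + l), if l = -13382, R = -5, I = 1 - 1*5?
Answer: I*√53527/2 ≈ 115.68*I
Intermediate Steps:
I = -4 (I = 1 - 5 = -4)
v(J, w) = -6/w - J/4 (v(J, w) = -6/w + J/(-4) = -6/w + J*(-¼) = -6/w - J/4)
Y(O) = ¼ (Y(O) = (O/O)/4 = (¼)*1 = ¼)
√(Y(v(-12, R)) + l) = √(¼ - 13382) = √(-53527/4) = I*√53527/2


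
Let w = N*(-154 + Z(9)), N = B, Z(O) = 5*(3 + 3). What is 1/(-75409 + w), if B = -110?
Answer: -1/61769 ≈ -1.6189e-5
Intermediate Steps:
Z(O) = 30 (Z(O) = 5*6 = 30)
N = -110
w = 13640 (w = -110*(-154 + 30) = -110*(-124) = 13640)
1/(-75409 + w) = 1/(-75409 + 13640) = 1/(-61769) = -1/61769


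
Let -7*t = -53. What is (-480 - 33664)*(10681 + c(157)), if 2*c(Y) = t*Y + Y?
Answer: -2713662688/7 ≈ -3.8767e+8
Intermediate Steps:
t = 53/7 (t = -⅐*(-53) = 53/7 ≈ 7.5714)
c(Y) = 30*Y/7 (c(Y) = (53*Y/7 + Y)/2 = (60*Y/7)/2 = 30*Y/7)
(-480 - 33664)*(10681 + c(157)) = (-480 - 33664)*(10681 + (30/7)*157) = -34144*(10681 + 4710/7) = -34144*79477/7 = -2713662688/7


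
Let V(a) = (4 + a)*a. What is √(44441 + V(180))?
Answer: 11*√641 ≈ 278.50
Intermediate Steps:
V(a) = a*(4 + a)
√(44441 + V(180)) = √(44441 + 180*(4 + 180)) = √(44441 + 180*184) = √(44441 + 33120) = √77561 = 11*√641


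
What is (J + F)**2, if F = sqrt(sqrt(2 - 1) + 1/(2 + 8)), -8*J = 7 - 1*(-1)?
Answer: (10 - sqrt(110))**2/100 ≈ 0.0023823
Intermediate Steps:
J = -1 (J = -(7 - 1*(-1))/8 = -(7 + 1)/8 = -1/8*8 = -1)
F = sqrt(110)/10 (F = sqrt(sqrt(1) + 1/10) = sqrt(1 + 1/10) = sqrt(11/10) = sqrt(110)/10 ≈ 1.0488)
(J + F)**2 = (-1 + sqrt(110)/10)**2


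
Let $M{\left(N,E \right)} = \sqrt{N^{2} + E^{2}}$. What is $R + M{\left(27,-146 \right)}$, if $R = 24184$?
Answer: $24184 + \sqrt{22045} \approx 24332.0$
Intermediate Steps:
$M{\left(N,E \right)} = \sqrt{E^{2} + N^{2}}$
$R + M{\left(27,-146 \right)} = 24184 + \sqrt{\left(-146\right)^{2} + 27^{2}} = 24184 + \sqrt{21316 + 729} = 24184 + \sqrt{22045}$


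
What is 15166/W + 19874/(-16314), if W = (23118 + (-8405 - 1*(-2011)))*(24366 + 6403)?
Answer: -2556632631655/2098717613346 ≈ -1.2182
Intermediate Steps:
W = 514580756 (W = (23118 + (-8405 + 2011))*30769 = (23118 - 6394)*30769 = 16724*30769 = 514580756)
15166/W + 19874/(-16314) = 15166/514580756 + 19874/(-16314) = 15166*(1/514580756) + 19874*(-1/16314) = 7583/257290378 - 9937/8157 = -2556632631655/2098717613346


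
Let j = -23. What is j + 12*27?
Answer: 301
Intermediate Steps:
j + 12*27 = -23 + 12*27 = -23 + 324 = 301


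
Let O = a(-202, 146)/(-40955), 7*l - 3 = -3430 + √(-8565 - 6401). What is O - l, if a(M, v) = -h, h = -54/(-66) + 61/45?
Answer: 69474636107/141909075 - I*√14966/7 ≈ 489.57 - 17.477*I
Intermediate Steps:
h = 1076/495 (h = -54*(-1/66) + 61*(1/45) = 9/11 + 61/45 = 1076/495 ≈ 2.1737)
a(M, v) = -1076/495 (a(M, v) = -1*1076/495 = -1076/495)
l = -3427/7 + I*√14966/7 (l = 3/7 + (-3430 + √(-8565 - 6401))/7 = 3/7 + (-3430 + √(-14966))/7 = 3/7 + (-3430 + I*√14966)/7 = 3/7 + (-490 + I*√14966/7) = -3427/7 + I*√14966/7 ≈ -489.57 + 17.477*I)
O = 1076/20272725 (O = -1076/495/(-40955) = -1076/495*(-1/40955) = 1076/20272725 ≈ 5.3076e-5)
O - l = 1076/20272725 - (-3427/7 + I*√14966/7) = 1076/20272725 + (3427/7 - I*√14966/7) = 69474636107/141909075 - I*√14966/7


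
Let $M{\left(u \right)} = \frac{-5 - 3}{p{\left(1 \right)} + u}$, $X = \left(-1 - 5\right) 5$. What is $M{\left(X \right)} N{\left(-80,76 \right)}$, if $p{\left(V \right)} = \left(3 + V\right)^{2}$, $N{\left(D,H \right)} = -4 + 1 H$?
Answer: $\frac{288}{7} \approx 41.143$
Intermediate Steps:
$N{\left(D,H \right)} = -4 + H$
$X = -30$ ($X = \left(-6\right) 5 = -30$)
$M{\left(u \right)} = - \frac{8}{16 + u}$ ($M{\left(u \right)} = \frac{-5 - 3}{\left(3 + 1\right)^{2} + u} = - \frac{8}{4^{2} + u} = - \frac{8}{16 + u}$)
$M{\left(X \right)} N{\left(-80,76 \right)} = - \frac{8}{16 - 30} \left(-4 + 76\right) = - \frac{8}{-14} \cdot 72 = \left(-8\right) \left(- \frac{1}{14}\right) 72 = \frac{4}{7} \cdot 72 = \frac{288}{7}$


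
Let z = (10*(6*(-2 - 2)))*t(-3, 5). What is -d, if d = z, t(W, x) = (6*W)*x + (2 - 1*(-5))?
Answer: -19920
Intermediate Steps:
t(W, x) = 7 + 6*W*x (t(W, x) = 6*W*x + (2 + 5) = 6*W*x + 7 = 7 + 6*W*x)
z = 19920 (z = (10*(6*(-2 - 2)))*(7 + 6*(-3)*5) = (10*(6*(-4)))*(7 - 90) = (10*(-24))*(-83) = -240*(-83) = 19920)
d = 19920
-d = -1*19920 = -19920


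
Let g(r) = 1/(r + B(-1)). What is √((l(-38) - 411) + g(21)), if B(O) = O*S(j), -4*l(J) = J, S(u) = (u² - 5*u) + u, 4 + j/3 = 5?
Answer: I*√57810/12 ≈ 20.036*I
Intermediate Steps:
j = 3 (j = -12 + 3*5 = -12 + 15 = 3)
S(u) = u² - 4*u
l(J) = -J/4
B(O) = -3*O (B(O) = O*(3*(-4 + 3)) = O*(3*(-1)) = O*(-3) = -3*O)
g(r) = 1/(3 + r) (g(r) = 1/(r - 3*(-1)) = 1/(r + 3) = 1/(3 + r))
√((l(-38) - 411) + g(21)) = √((-¼*(-38) - 411) + 1/(3 + 21)) = √((19/2 - 411) + 1/24) = √(-803/2 + 1/24) = √(-9635/24) = I*√57810/12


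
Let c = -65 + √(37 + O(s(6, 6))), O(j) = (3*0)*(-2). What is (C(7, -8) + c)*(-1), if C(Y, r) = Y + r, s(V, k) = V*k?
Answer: 66 - √37 ≈ 59.917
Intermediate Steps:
O(j) = 0 (O(j) = 0*(-2) = 0)
c = -65 + √37 (c = -65 + √(37 + 0) = -65 + √37 ≈ -58.917)
(C(7, -8) + c)*(-1) = ((7 - 8) + (-65 + √37))*(-1) = (-1 + (-65 + √37))*(-1) = (-66 + √37)*(-1) = 66 - √37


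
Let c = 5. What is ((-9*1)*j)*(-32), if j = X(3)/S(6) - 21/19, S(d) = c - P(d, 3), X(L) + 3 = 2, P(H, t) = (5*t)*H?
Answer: -508608/1615 ≈ -314.93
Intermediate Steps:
P(H, t) = 5*H*t
X(L) = -1 (X(L) = -3 + 2 = -1)
S(d) = 5 - 15*d (S(d) = 5 - 5*d*3 = 5 - 15*d)
j = -1766/1615 (j = -1/(5 - 15*6) - 21/19 = -1/(5 - 90) - 21*1/19 = -1/(-85) - 21/19 = -1*(-1/85) - 21/19 = 1/85 - 21/19 = -1766/1615 ≈ -1.0935)
((-9*1)*j)*(-32) = (-9*1*(-1766/1615))*(-32) = -9*(-1766/1615)*(-32) = (15894/1615)*(-32) = -508608/1615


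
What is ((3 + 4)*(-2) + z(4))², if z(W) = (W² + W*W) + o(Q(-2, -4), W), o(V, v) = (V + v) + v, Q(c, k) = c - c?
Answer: 676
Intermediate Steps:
Q(c, k) = 0
o(V, v) = V + 2*v
z(W) = 2*W + 2*W² (z(W) = (W² + W*W) + (0 + 2*W) = (W² + W²) + 2*W = 2*W² + 2*W = 2*W + 2*W²)
((3 + 4)*(-2) + z(4))² = ((3 + 4)*(-2) + 2*4*(1 + 4))² = (7*(-2) + 2*4*5)² = (-14 + 40)² = 26² = 676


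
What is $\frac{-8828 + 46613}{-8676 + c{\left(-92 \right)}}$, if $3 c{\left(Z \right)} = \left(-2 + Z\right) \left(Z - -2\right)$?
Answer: $- \frac{12595}{1952} \approx -6.4524$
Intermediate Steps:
$c{\left(Z \right)} = \frac{\left(-2 + Z\right) \left(2 + Z\right)}{3}$ ($c{\left(Z \right)} = \frac{\left(-2 + Z\right) \left(Z - -2\right)}{3} = \frac{\left(-2 + Z\right) \left(Z + 2\right)}{3} = \frac{\left(-2 + Z\right) \left(2 + Z\right)}{3}$)
$\frac{-8828 + 46613}{-8676 + c{\left(-92 \right)}} = \frac{-8828 + 46613}{-8676 - \left(\frac{4}{3} - \frac{\left(-92\right)^{2}}{3}\right)} = \frac{37785}{-8676 + \left(- \frac{4}{3} + \frac{1}{3} \cdot 8464\right)} = \frac{37785}{-8676 + \left(- \frac{4}{3} + \frac{8464}{3}\right)} = \frac{37785}{-8676 + 2820} = \frac{37785}{-5856} = 37785 \left(- \frac{1}{5856}\right) = - \frac{12595}{1952}$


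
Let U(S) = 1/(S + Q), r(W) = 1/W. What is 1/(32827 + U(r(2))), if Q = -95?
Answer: 189/6204301 ≈ 3.0463e-5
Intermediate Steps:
r(W) = 1/W
U(S) = 1/(-95 + S) (U(S) = 1/(S - 95) = 1/(-95 + S))
1/(32827 + U(r(2))) = 1/(32827 + 1/(-95 + 1/2)) = 1/(32827 + 1/(-189/2)) = 1/(32827 - 2/189) = 1/(6204301/189) = 189/6204301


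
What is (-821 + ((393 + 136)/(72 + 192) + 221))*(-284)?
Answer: 11208841/66 ≈ 1.6983e+5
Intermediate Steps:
(-821 + ((393 + 136)/(72 + 192) + 221))*(-284) = (-821 + (529/264 + 221))*(-284) = (-821 + 58873/264)*(-284) = -157871/264*(-284) = 11208841/66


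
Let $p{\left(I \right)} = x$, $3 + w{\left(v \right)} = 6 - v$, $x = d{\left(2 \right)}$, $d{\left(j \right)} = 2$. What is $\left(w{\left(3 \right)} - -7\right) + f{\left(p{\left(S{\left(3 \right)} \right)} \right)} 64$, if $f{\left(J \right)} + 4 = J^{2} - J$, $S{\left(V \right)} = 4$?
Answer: $-121$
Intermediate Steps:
$x = 2$
$w{\left(v \right)} = 3 - v$ ($w{\left(v \right)} = -3 - \left(-6 + v\right) = 3 - v$)
$p{\left(I \right)} = 2$
$f{\left(J \right)} = -4 + J^{2} - J$ ($f{\left(J \right)} = -4 + \left(J^{2} - J\right) = -4 + J^{2} - J$)
$\left(w{\left(3 \right)} - -7\right) + f{\left(p{\left(S{\left(3 \right)} \right)} \right)} 64 = \left(\left(3 - 3\right) - -7\right) + \left(-4 + 2^{2} - 2\right) 64 = \left(\left(3 - 3\right) + \left(-19 + 26\right)\right) + \left(-4 + 4 - 2\right) 64 = \left(0 + 7\right) - 128 = 7 - 128 = -121$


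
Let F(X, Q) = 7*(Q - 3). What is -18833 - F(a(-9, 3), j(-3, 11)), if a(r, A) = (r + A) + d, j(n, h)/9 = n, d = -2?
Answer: -18623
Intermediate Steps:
j(n, h) = 9*n
a(r, A) = -2 + A + r (a(r, A) = (r + A) - 2 = (A + r) - 2 = -2 + A + r)
F(X, Q) = -21 + 7*Q (F(X, Q) = 7*(-3 + Q) = -21 + 7*Q)
-18833 - F(a(-9, 3), j(-3, 11)) = -18833 - (-21 + 7*(9*(-3))) = -18833 - (-21 + 7*(-27)) = -18833 - (-21 - 189) = -18833 - 1*(-210) = -18833 + 210 = -18623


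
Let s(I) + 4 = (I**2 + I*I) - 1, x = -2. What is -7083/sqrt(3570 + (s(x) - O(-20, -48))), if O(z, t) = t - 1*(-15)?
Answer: -2361*sqrt(3606)/1202 ≈ -117.95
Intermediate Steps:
s(I) = -5 + 2*I**2 (s(I) = -4 + ((I**2 + I*I) - 1) = -4 + ((I**2 + I**2) - 1) = -4 + (2*I**2 - 1) = -4 + (-1 + 2*I**2) = -5 + 2*I**2)
O(z, t) = 15 + t (O(z, t) = t + 15 = 15 + t)
-7083/sqrt(3570 + (s(x) - O(-20, -48))) = -7083/sqrt(3570 + ((-5 + 2*(-2)**2) - (15 - 48))) = -7083/sqrt(3570 + ((-5 + 2*4) - 1*(-33))) = -7083/sqrt(3570 + ((-5 + 8) + 33)) = -7083/sqrt(3570 + (3 + 33)) = -7083/sqrt(3570 + 36) = -7083*sqrt(3606)/3606 = -2361*sqrt(3606)/1202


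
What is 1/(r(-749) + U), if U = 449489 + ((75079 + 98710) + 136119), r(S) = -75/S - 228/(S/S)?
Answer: 749/568617656 ≈ 1.3172e-6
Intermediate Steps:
r(S) = -228 - 75/S (r(S) = -75/S - 228/1 = -75/S - 228*1 = -75/S - 228 = -228 - 75/S)
U = 759397 (U = 449489 + (173789 + 136119) = 449489 + 309908 = 759397)
1/(r(-749) + U) = 1/((-228 - 75/(-749)) + 759397) = 1/((-228 - 75*(-1/749)) + 759397) = 1/((-228 + 75/749) + 759397) = 1/(-170697/749 + 759397) = 1/(568617656/749) = 749/568617656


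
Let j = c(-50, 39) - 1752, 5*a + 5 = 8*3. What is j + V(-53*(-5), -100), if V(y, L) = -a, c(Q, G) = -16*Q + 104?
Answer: -4259/5 ≈ -851.80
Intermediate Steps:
a = 19/5 (a = -1 + (8*3)/5 = -1 + (⅕)*24 = -1 + 24/5 = 19/5 ≈ 3.8000)
c(Q, G) = 104 - 16*Q
V(y, L) = -19/5 (V(y, L) = -1*19/5 = -19/5)
j = -848 (j = (104 - 16*(-50)) - 1752 = (104 + 800) - 1752 = 904 - 1752 = -848)
j + V(-53*(-5), -100) = -848 - 19/5 = -4259/5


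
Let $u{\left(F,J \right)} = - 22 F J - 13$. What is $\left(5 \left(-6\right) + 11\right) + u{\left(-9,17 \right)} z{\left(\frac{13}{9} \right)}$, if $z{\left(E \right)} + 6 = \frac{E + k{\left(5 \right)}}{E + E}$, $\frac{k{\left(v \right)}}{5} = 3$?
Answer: $- \frac{13659}{13} \approx -1050.7$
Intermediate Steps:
$u{\left(F,J \right)} = -13 - 22 F J$ ($u{\left(F,J \right)} = - 22 F J - 13 = -13 - 22 F J$)
$k{\left(v \right)} = 15$ ($k{\left(v \right)} = 5 \cdot 3 = 15$)
$z{\left(E \right)} = -6 + \frac{15 + E}{2 E}$ ($z{\left(E \right)} = -6 + \frac{E + 15}{E + E} = -6 + \frac{15 + E}{2 E}$)
$\left(5 \left(-6\right) + 11\right) + u{\left(-9,17 \right)} z{\left(\frac{13}{9} \right)} = \left(5 \left(-6\right) + 11\right) + \left(-13 - \left(-198\right) 17\right) \frac{15 - 11 \cdot \frac{13}{9}}{2 \cdot \frac{13}{9}} = \left(-30 + 11\right) + \left(-13 + 3366\right) \frac{15 - 11 \cdot 13 \cdot \frac{1}{9}}{2 \cdot 13 \cdot \frac{1}{9}} = -19 + 3353 \frac{15 - \frac{143}{9}}{2 \cdot \frac{13}{9}} = -19 + 3353 \cdot \frac{1}{2} \cdot \frac{9}{13} \left(15 - \frac{143}{9}\right) = -19 + 3353 \cdot \frac{1}{2} \cdot \frac{9}{13} \left(- \frac{8}{9}\right) = -19 + 3353 \left(- \frac{4}{13}\right) = -19 - \frac{13412}{13} = - \frac{13659}{13}$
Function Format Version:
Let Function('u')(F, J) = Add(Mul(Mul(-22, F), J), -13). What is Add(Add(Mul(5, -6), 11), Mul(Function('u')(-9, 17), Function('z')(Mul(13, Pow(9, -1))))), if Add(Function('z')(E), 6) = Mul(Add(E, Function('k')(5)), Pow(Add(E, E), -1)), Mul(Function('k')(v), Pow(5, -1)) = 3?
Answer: Rational(-13659, 13) ≈ -1050.7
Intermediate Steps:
Function('u')(F, J) = Add(-13, Mul(-22, F, J)) (Function('u')(F, J) = Add(Mul(-22, F, J), -13) = Add(-13, Mul(-22, F, J)))
Function('k')(v) = 15 (Function('k')(v) = Mul(5, 3) = 15)
Function('z')(E) = Add(-6, Mul(Rational(1, 2), Pow(E, -1), Add(15, E))) (Function('z')(E) = Add(-6, Mul(Add(E, 15), Pow(Add(E, E), -1))) = Add(-6, Mul(Add(15, E), Pow(Mul(2, E), -1))) = Add(-6, Mul(Add(15, E), Mul(Rational(1, 2), Pow(E, -1)))) = Add(-6, Mul(Rational(1, 2), Pow(E, -1), Add(15, E))))
Add(Add(Mul(5, -6), 11), Mul(Function('u')(-9, 17), Function('z')(Mul(13, Pow(9, -1))))) = Add(Add(Mul(5, -6), 11), Mul(Add(-13, Mul(-22, -9, 17)), Mul(Rational(1, 2), Pow(Mul(13, Pow(9, -1)), -1), Add(15, Mul(-11, Mul(13, Pow(9, -1))))))) = Add(Add(-30, 11), Mul(Add(-13, 3366), Mul(Rational(1, 2), Pow(Mul(13, Rational(1, 9)), -1), Add(15, Mul(-11, Mul(13, Rational(1, 9))))))) = Add(-19, Mul(3353, Mul(Rational(1, 2), Pow(Rational(13, 9), -1), Add(15, Mul(-11, Rational(13, 9)))))) = Add(-19, Mul(3353, Mul(Rational(1, 2), Rational(9, 13), Add(15, Rational(-143, 9))))) = Add(-19, Mul(3353, Mul(Rational(1, 2), Rational(9, 13), Rational(-8, 9)))) = Add(-19, Mul(3353, Rational(-4, 13))) = Add(-19, Rational(-13412, 13)) = Rational(-13659, 13)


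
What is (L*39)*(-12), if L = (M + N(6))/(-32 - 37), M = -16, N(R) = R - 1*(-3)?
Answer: -1092/23 ≈ -47.478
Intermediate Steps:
N(R) = 3 + R (N(R) = R + 3 = 3 + R)
L = 7/69 (L = (-16 + (3 + 6))/(-32 - 37) = (-16 + 9)/(-69) = -7*(-1/69) = 7/69 ≈ 0.10145)
(L*39)*(-12) = ((7/69)*39)*(-12) = (91/23)*(-12) = -1092/23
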